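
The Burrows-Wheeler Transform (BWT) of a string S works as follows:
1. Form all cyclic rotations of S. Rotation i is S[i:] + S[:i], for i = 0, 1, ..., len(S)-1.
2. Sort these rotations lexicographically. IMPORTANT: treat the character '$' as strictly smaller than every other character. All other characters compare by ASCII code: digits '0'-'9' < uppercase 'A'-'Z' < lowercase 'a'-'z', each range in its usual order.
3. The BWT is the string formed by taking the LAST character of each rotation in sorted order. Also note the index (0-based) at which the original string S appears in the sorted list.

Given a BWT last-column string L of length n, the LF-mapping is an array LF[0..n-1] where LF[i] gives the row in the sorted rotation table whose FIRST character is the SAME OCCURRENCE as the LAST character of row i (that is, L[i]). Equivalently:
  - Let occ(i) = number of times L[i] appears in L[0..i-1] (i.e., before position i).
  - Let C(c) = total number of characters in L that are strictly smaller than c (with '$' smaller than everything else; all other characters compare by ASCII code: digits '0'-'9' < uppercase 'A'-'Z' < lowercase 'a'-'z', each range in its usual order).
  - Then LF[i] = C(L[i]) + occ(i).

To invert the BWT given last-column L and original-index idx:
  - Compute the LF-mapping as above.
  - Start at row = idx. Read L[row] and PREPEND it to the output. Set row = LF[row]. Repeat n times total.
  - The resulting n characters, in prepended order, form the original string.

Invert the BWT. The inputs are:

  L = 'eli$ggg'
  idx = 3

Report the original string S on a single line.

Answer: giggle$

Derivation:
LF mapping: 1 6 5 0 2 3 4
Walk LF starting at row 3, prepending L[row]:
  step 1: row=3, L[3]='$', prepend. Next row=LF[3]=0
  step 2: row=0, L[0]='e', prepend. Next row=LF[0]=1
  step 3: row=1, L[1]='l', prepend. Next row=LF[1]=6
  step 4: row=6, L[6]='g', prepend. Next row=LF[6]=4
  step 5: row=4, L[4]='g', prepend. Next row=LF[4]=2
  step 6: row=2, L[2]='i', prepend. Next row=LF[2]=5
  step 7: row=5, L[5]='g', prepend. Next row=LF[5]=3
Reversed output: giggle$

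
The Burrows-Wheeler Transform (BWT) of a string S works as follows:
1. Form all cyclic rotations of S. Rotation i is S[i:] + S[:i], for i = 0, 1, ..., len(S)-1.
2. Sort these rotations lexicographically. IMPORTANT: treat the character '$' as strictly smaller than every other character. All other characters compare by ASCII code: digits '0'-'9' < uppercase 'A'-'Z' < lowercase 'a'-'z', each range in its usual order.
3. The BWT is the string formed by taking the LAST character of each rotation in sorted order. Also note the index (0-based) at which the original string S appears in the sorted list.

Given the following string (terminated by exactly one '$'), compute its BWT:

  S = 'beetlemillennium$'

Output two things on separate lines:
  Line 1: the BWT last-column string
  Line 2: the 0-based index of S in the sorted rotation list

Answer: m$bllemntliueneei
1

Derivation:
All 17 rotations (rotation i = S[i:]+S[:i]):
  rot[0] = beetlemillennium$
  rot[1] = eetlemillennium$b
  rot[2] = etlemillennium$be
  rot[3] = tlemillennium$bee
  rot[4] = lemillennium$beet
  rot[5] = emillennium$beetl
  rot[6] = millennium$beetle
  rot[7] = illennium$beetlem
  rot[8] = llennium$beetlemi
  rot[9] = lennium$beetlemil
  rot[10] = ennium$beetlemill
  rot[11] = nnium$beetlemille
  rot[12] = nium$beetlemillen
  rot[13] = ium$beetlemillenn
  rot[14] = um$beetlemillenni
  rot[15] = m$beetlemillenniu
  rot[16] = $beetlemillennium
Sorted (with $ < everything):
  sorted[0] = $beetlemillennium  (last char: 'm')
  sorted[1] = beetlemillennium$  (last char: '$')
  sorted[2] = eetlemillennium$b  (last char: 'b')
  sorted[3] = emillennium$beetl  (last char: 'l')
  sorted[4] = ennium$beetlemill  (last char: 'l')
  sorted[5] = etlemillennium$be  (last char: 'e')
  sorted[6] = illennium$beetlem  (last char: 'm')
  sorted[7] = ium$beetlemillenn  (last char: 'n')
  sorted[8] = lemillennium$beet  (last char: 't')
  sorted[9] = lennium$beetlemil  (last char: 'l')
  sorted[10] = llennium$beetlemi  (last char: 'i')
  sorted[11] = m$beetlemillenniu  (last char: 'u')
  sorted[12] = millennium$beetle  (last char: 'e')
  sorted[13] = nium$beetlemillen  (last char: 'n')
  sorted[14] = nnium$beetlemille  (last char: 'e')
  sorted[15] = tlemillennium$bee  (last char: 'e')
  sorted[16] = um$beetlemillenni  (last char: 'i')
Last column: m$bllemntliueneei
Original string S is at sorted index 1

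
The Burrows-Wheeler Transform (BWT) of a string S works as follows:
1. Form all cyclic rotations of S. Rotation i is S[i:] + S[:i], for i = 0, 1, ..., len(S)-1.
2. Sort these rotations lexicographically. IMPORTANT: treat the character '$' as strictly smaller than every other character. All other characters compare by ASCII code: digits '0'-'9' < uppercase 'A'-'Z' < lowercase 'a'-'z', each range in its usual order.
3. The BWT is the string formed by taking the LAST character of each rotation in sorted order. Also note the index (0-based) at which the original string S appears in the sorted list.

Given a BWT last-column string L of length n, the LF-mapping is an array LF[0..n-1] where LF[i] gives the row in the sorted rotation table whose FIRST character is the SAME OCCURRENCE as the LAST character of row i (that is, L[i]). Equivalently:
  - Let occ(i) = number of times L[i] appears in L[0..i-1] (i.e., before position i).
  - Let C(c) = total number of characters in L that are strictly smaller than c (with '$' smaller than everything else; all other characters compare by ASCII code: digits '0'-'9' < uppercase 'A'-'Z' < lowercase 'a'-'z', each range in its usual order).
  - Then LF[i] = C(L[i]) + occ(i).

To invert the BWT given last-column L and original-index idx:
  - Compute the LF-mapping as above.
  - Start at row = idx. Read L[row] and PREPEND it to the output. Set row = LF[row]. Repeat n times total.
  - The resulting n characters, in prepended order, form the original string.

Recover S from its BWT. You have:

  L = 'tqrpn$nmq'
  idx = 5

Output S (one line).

LF mapping: 8 5 7 4 2 0 3 1 6
Walk LF starting at row 5, prepending L[row]:
  step 1: row=5, L[5]='$', prepend. Next row=LF[5]=0
  step 2: row=0, L[0]='t', prepend. Next row=LF[0]=8
  step 3: row=8, L[8]='q', prepend. Next row=LF[8]=6
  step 4: row=6, L[6]='n', prepend. Next row=LF[6]=3
  step 5: row=3, L[3]='p', prepend. Next row=LF[3]=4
  step 6: row=4, L[4]='n', prepend. Next row=LF[4]=2
  step 7: row=2, L[2]='r', prepend. Next row=LF[2]=7
  step 8: row=7, L[7]='m', prepend. Next row=LF[7]=1
  step 9: row=1, L[1]='q', prepend. Next row=LF[1]=5
Reversed output: qmrnpnqt$

Answer: qmrnpnqt$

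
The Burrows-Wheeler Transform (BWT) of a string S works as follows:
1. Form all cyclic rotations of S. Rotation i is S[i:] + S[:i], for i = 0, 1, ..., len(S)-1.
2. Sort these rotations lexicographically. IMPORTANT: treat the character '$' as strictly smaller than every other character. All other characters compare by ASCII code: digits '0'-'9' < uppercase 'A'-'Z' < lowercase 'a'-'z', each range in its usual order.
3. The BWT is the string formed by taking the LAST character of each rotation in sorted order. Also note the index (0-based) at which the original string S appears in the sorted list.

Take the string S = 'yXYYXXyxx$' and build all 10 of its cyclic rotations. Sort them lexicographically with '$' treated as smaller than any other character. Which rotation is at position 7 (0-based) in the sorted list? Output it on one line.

Answer: xx$yXYYXXy

Derivation:
All 10 rotations (rotation i = S[i:]+S[:i]):
  rot[0] = yXYYXXyxx$
  rot[1] = XYYXXyxx$y
  rot[2] = YYXXyxx$yX
  rot[3] = YXXyxx$yXY
  rot[4] = XXyxx$yXYY
  rot[5] = Xyxx$yXYYX
  rot[6] = yxx$yXYYXX
  rot[7] = xx$yXYYXXy
  rot[8] = x$yXYYXXyx
  rot[9] = $yXYYXXyxx
Sorted (with $ < everything):
  sorted[0] = $yXYYXXyxx
  sorted[1] = XXyxx$yXYY
  sorted[2] = XYYXXyxx$y
  sorted[3] = Xyxx$yXYYX
  sorted[4] = YXXyxx$yXY
  sorted[5] = YYXXyxx$yX
  sorted[6] = x$yXYYXXyx
  sorted[7] = xx$yXYYXXy
  sorted[8] = yXYYXXyxx$
  sorted[9] = yxx$yXYYXX
sorted[7] = xx$yXYYXXy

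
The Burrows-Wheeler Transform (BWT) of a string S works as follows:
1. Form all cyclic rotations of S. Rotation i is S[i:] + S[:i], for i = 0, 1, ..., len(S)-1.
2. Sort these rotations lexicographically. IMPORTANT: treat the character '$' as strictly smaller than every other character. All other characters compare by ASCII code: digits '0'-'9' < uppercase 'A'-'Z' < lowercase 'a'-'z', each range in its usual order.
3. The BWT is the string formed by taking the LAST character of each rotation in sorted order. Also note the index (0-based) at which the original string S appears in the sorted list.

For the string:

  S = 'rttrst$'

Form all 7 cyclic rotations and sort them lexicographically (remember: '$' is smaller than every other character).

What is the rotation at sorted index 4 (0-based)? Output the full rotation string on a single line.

Answer: t$rttrs

Derivation:
All 7 rotations (rotation i = S[i:]+S[:i]):
  rot[0] = rttrst$
  rot[1] = ttrst$r
  rot[2] = trst$rt
  rot[3] = rst$rtt
  rot[4] = st$rttr
  rot[5] = t$rttrs
  rot[6] = $rttrst
Sorted (with $ < everything):
  sorted[0] = $rttrst
  sorted[1] = rst$rtt
  sorted[2] = rttrst$
  sorted[3] = st$rttr
  sorted[4] = t$rttrs
  sorted[5] = trst$rt
  sorted[6] = ttrst$r
sorted[4] = t$rttrs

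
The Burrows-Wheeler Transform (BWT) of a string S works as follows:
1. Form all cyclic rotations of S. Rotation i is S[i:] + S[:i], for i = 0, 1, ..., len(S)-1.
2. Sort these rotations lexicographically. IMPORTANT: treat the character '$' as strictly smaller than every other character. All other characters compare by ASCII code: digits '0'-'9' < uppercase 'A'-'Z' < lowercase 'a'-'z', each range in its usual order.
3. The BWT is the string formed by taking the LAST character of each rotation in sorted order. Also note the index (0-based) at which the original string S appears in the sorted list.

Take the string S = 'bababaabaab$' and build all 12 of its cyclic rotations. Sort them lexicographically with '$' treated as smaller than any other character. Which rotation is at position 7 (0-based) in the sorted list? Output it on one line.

Answer: b$bababaabaa

Derivation:
All 12 rotations (rotation i = S[i:]+S[:i]):
  rot[0] = bababaabaab$
  rot[1] = ababaabaab$b
  rot[2] = babaabaab$ba
  rot[3] = abaabaab$bab
  rot[4] = baabaab$baba
  rot[5] = aabaab$babab
  rot[6] = abaab$bababa
  rot[7] = baab$bababaa
  rot[8] = aab$bababaab
  rot[9] = ab$bababaaba
  rot[10] = b$bababaabaa
  rot[11] = $bababaabaab
Sorted (with $ < everything):
  sorted[0] = $bababaabaab
  sorted[1] = aab$bababaab
  sorted[2] = aabaab$babab
  sorted[3] = ab$bababaaba
  sorted[4] = abaab$bababa
  sorted[5] = abaabaab$bab
  sorted[6] = ababaabaab$b
  sorted[7] = b$bababaabaa
  sorted[8] = baab$bababaa
  sorted[9] = baabaab$baba
  sorted[10] = babaabaab$ba
  sorted[11] = bababaabaab$
sorted[7] = b$bababaabaa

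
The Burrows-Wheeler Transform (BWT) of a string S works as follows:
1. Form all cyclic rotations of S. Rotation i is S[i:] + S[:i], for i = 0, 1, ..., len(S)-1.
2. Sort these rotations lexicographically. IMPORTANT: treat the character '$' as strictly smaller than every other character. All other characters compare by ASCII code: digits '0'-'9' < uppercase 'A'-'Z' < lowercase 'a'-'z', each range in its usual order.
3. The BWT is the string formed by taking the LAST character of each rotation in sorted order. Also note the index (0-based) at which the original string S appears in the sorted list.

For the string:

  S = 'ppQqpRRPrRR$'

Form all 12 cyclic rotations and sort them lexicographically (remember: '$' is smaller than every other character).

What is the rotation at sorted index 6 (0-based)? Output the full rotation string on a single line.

All 12 rotations (rotation i = S[i:]+S[:i]):
  rot[0] = ppQqpRRPrRR$
  rot[1] = pQqpRRPrRR$p
  rot[2] = QqpRRPrRR$pp
  rot[3] = qpRRPrRR$ppQ
  rot[4] = pRRPrRR$ppQq
  rot[5] = RRPrRR$ppQqp
  rot[6] = RPrRR$ppQqpR
  rot[7] = PrRR$ppQqpRR
  rot[8] = rRR$ppQqpRRP
  rot[9] = RR$ppQqpRRPr
  rot[10] = R$ppQqpRRPrR
  rot[11] = $ppQqpRRPrRR
Sorted (with $ < everything):
  sorted[0] = $ppQqpRRPrRR
  sorted[1] = PrRR$ppQqpRR
  sorted[2] = QqpRRPrRR$pp
  sorted[3] = R$ppQqpRRPrR
  sorted[4] = RPrRR$ppQqpR
  sorted[5] = RR$ppQqpRRPr
  sorted[6] = RRPrRR$ppQqp
  sorted[7] = pQqpRRPrRR$p
  sorted[8] = pRRPrRR$ppQq
  sorted[9] = ppQqpRRPrRR$
  sorted[10] = qpRRPrRR$ppQ
  sorted[11] = rRR$ppQqpRRP
sorted[6] = RRPrRR$ppQqp

Answer: RRPrRR$ppQqp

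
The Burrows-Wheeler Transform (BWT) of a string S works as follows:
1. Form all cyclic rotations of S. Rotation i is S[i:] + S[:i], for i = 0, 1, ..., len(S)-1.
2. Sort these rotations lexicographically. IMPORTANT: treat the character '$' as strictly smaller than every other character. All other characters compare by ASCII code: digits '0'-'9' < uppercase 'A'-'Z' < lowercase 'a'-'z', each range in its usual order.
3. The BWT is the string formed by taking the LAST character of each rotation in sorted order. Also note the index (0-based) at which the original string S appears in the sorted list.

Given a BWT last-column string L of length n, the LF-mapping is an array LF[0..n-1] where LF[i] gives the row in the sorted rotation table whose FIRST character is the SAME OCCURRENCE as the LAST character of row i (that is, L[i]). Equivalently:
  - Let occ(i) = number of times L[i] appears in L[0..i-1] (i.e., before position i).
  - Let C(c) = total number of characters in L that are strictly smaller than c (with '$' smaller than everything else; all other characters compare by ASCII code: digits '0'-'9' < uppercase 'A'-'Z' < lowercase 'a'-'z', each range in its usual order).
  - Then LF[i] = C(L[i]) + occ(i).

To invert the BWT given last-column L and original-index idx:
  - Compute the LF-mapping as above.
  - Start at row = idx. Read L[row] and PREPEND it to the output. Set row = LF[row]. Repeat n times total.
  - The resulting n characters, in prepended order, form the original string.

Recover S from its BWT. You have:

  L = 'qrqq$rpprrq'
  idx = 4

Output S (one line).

Answer: qprpqrrrqq$

Derivation:
LF mapping: 3 7 4 5 0 8 1 2 9 10 6
Walk LF starting at row 4, prepending L[row]:
  step 1: row=4, L[4]='$', prepend. Next row=LF[4]=0
  step 2: row=0, L[0]='q', prepend. Next row=LF[0]=3
  step 3: row=3, L[3]='q', prepend. Next row=LF[3]=5
  step 4: row=5, L[5]='r', prepend. Next row=LF[5]=8
  step 5: row=8, L[8]='r', prepend. Next row=LF[8]=9
  step 6: row=9, L[9]='r', prepend. Next row=LF[9]=10
  step 7: row=10, L[10]='q', prepend. Next row=LF[10]=6
  step 8: row=6, L[6]='p', prepend. Next row=LF[6]=1
  step 9: row=1, L[1]='r', prepend. Next row=LF[1]=7
  step 10: row=7, L[7]='p', prepend. Next row=LF[7]=2
  step 11: row=2, L[2]='q', prepend. Next row=LF[2]=4
Reversed output: qprpqrrrqq$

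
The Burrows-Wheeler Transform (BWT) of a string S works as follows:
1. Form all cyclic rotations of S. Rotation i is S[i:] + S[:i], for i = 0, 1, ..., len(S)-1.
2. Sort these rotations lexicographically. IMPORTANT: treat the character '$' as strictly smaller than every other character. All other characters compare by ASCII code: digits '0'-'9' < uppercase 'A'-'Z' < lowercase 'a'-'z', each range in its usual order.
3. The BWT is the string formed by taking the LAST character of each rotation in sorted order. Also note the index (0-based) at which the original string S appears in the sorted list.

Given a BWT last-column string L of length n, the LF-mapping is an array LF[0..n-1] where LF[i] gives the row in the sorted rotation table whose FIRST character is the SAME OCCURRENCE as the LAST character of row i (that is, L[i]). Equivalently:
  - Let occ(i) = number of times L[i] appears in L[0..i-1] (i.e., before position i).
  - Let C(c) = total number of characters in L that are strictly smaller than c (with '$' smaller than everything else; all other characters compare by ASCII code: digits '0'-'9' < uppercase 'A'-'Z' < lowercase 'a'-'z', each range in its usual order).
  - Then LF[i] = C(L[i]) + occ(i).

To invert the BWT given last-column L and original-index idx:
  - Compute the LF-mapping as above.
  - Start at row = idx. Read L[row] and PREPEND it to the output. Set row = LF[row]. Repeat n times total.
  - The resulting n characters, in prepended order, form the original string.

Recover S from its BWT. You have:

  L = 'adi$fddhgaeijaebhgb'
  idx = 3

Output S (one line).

Answer: agifbhiaeehdbjgdda$

Derivation:
LF mapping: 1 6 16 0 11 7 8 14 12 2 9 17 18 3 10 4 15 13 5
Walk LF starting at row 3, prepending L[row]:
  step 1: row=3, L[3]='$', prepend. Next row=LF[3]=0
  step 2: row=0, L[0]='a', prepend. Next row=LF[0]=1
  step 3: row=1, L[1]='d', prepend. Next row=LF[1]=6
  step 4: row=6, L[6]='d', prepend. Next row=LF[6]=8
  step 5: row=8, L[8]='g', prepend. Next row=LF[8]=12
  step 6: row=12, L[12]='j', prepend. Next row=LF[12]=18
  step 7: row=18, L[18]='b', prepend. Next row=LF[18]=5
  step 8: row=5, L[5]='d', prepend. Next row=LF[5]=7
  step 9: row=7, L[7]='h', prepend. Next row=LF[7]=14
  step 10: row=14, L[14]='e', prepend. Next row=LF[14]=10
  step 11: row=10, L[10]='e', prepend. Next row=LF[10]=9
  step 12: row=9, L[9]='a', prepend. Next row=LF[9]=2
  step 13: row=2, L[2]='i', prepend. Next row=LF[2]=16
  step 14: row=16, L[16]='h', prepend. Next row=LF[16]=15
  step 15: row=15, L[15]='b', prepend. Next row=LF[15]=4
  step 16: row=4, L[4]='f', prepend. Next row=LF[4]=11
  step 17: row=11, L[11]='i', prepend. Next row=LF[11]=17
  step 18: row=17, L[17]='g', prepend. Next row=LF[17]=13
  step 19: row=13, L[13]='a', prepend. Next row=LF[13]=3
Reversed output: agifbhiaeehdbjgdda$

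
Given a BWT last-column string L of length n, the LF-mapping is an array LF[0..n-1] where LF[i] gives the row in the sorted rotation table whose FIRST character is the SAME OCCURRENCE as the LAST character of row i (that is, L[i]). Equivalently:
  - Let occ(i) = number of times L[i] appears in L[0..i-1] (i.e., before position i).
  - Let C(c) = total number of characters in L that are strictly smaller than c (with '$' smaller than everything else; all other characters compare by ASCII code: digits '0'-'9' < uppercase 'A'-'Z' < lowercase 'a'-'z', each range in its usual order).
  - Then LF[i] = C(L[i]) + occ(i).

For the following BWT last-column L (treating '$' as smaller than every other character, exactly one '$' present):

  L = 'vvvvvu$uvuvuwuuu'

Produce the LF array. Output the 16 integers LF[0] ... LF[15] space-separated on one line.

Char counts: '$':1, 'u':7, 'v':7, 'w':1
C (first-col start): C('$')=0, C('u')=1, C('v')=8, C('w')=15
L[0]='v': occ=0, LF[0]=C('v')+0=8+0=8
L[1]='v': occ=1, LF[1]=C('v')+1=8+1=9
L[2]='v': occ=2, LF[2]=C('v')+2=8+2=10
L[3]='v': occ=3, LF[3]=C('v')+3=8+3=11
L[4]='v': occ=4, LF[4]=C('v')+4=8+4=12
L[5]='u': occ=0, LF[5]=C('u')+0=1+0=1
L[6]='$': occ=0, LF[6]=C('$')+0=0+0=0
L[7]='u': occ=1, LF[7]=C('u')+1=1+1=2
L[8]='v': occ=5, LF[8]=C('v')+5=8+5=13
L[9]='u': occ=2, LF[9]=C('u')+2=1+2=3
L[10]='v': occ=6, LF[10]=C('v')+6=8+6=14
L[11]='u': occ=3, LF[11]=C('u')+3=1+3=4
L[12]='w': occ=0, LF[12]=C('w')+0=15+0=15
L[13]='u': occ=4, LF[13]=C('u')+4=1+4=5
L[14]='u': occ=5, LF[14]=C('u')+5=1+5=6
L[15]='u': occ=6, LF[15]=C('u')+6=1+6=7

Answer: 8 9 10 11 12 1 0 2 13 3 14 4 15 5 6 7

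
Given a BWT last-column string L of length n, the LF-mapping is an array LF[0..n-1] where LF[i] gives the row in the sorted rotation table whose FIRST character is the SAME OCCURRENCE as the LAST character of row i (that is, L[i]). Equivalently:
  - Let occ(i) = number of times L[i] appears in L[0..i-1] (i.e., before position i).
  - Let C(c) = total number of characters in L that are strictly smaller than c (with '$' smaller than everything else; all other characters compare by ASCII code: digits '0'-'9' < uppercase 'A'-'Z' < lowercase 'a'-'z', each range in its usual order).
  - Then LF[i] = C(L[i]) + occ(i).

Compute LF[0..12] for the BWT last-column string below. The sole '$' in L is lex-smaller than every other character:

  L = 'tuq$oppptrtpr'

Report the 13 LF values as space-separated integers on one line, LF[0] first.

Answer: 9 12 6 0 1 2 3 4 10 7 11 5 8

Derivation:
Char counts: '$':1, 'o':1, 'p':4, 'q':1, 'r':2, 't':3, 'u':1
C (first-col start): C('$')=0, C('o')=1, C('p')=2, C('q')=6, C('r')=7, C('t')=9, C('u')=12
L[0]='t': occ=0, LF[0]=C('t')+0=9+0=9
L[1]='u': occ=0, LF[1]=C('u')+0=12+0=12
L[2]='q': occ=0, LF[2]=C('q')+0=6+0=6
L[3]='$': occ=0, LF[3]=C('$')+0=0+0=0
L[4]='o': occ=0, LF[4]=C('o')+0=1+0=1
L[5]='p': occ=0, LF[5]=C('p')+0=2+0=2
L[6]='p': occ=1, LF[6]=C('p')+1=2+1=3
L[7]='p': occ=2, LF[7]=C('p')+2=2+2=4
L[8]='t': occ=1, LF[8]=C('t')+1=9+1=10
L[9]='r': occ=0, LF[9]=C('r')+0=7+0=7
L[10]='t': occ=2, LF[10]=C('t')+2=9+2=11
L[11]='p': occ=3, LF[11]=C('p')+3=2+3=5
L[12]='r': occ=1, LF[12]=C('r')+1=7+1=8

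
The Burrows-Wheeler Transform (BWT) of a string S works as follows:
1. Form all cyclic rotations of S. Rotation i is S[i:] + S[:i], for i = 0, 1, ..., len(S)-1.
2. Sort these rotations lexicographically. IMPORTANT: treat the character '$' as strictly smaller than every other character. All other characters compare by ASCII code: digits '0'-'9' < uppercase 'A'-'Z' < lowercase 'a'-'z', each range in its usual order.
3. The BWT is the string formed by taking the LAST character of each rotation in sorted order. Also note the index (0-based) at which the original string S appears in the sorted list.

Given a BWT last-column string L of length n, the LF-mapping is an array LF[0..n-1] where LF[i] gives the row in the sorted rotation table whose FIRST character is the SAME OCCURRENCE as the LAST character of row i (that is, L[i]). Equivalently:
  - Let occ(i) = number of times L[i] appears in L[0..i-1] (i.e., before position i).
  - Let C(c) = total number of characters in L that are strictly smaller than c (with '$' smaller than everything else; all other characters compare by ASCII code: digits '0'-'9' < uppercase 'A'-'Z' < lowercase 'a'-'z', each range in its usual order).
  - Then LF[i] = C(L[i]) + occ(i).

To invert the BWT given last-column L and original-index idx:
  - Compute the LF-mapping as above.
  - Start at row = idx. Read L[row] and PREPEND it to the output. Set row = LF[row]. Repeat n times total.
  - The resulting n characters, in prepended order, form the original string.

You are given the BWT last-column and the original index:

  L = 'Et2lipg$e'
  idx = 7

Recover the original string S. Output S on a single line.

LF mapping: 2 8 1 6 5 7 4 0 3
Walk LF starting at row 7, prepending L[row]:
  step 1: row=7, L[7]='$', prepend. Next row=LF[7]=0
  step 2: row=0, L[0]='E', prepend. Next row=LF[0]=2
  step 3: row=2, L[2]='2', prepend. Next row=LF[2]=1
  step 4: row=1, L[1]='t', prepend. Next row=LF[1]=8
  step 5: row=8, L[8]='e', prepend. Next row=LF[8]=3
  step 6: row=3, L[3]='l', prepend. Next row=LF[3]=6
  step 7: row=6, L[6]='g', prepend. Next row=LF[6]=4
  step 8: row=4, L[4]='i', prepend. Next row=LF[4]=5
  step 9: row=5, L[5]='p', prepend. Next row=LF[5]=7
Reversed output: piglet2E$

Answer: piglet2E$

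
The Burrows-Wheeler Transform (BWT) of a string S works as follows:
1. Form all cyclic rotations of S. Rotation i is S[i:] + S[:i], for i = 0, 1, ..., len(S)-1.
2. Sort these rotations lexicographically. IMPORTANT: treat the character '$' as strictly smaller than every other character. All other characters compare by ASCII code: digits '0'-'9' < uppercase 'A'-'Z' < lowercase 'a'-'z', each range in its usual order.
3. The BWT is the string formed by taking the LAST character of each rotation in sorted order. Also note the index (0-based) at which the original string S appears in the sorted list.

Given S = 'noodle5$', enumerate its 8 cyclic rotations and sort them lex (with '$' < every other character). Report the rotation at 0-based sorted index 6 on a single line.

All 8 rotations (rotation i = S[i:]+S[:i]):
  rot[0] = noodle5$
  rot[1] = oodle5$n
  rot[2] = odle5$no
  rot[3] = dle5$noo
  rot[4] = le5$nood
  rot[5] = e5$noodl
  rot[6] = 5$noodle
  rot[7] = $noodle5
Sorted (with $ < everything):
  sorted[0] = $noodle5
  sorted[1] = 5$noodle
  sorted[2] = dle5$noo
  sorted[3] = e5$noodl
  sorted[4] = le5$nood
  sorted[5] = noodle5$
  sorted[6] = odle5$no
  sorted[7] = oodle5$n
sorted[6] = odle5$no

Answer: odle5$no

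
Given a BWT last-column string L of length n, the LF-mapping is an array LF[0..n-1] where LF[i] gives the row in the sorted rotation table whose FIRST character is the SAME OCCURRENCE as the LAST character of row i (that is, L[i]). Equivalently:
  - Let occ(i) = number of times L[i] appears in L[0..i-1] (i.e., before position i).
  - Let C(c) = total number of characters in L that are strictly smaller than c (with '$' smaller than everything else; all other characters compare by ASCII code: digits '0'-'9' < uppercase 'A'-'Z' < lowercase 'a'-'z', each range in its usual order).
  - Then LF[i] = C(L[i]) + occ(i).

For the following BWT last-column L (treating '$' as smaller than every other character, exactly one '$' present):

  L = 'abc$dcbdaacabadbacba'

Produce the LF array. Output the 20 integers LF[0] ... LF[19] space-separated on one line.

Answer: 1 8 13 0 17 14 9 18 2 3 15 4 10 5 19 11 6 16 12 7

Derivation:
Char counts: '$':1, 'a':7, 'b':5, 'c':4, 'd':3
C (first-col start): C('$')=0, C('a')=1, C('b')=8, C('c')=13, C('d')=17
L[0]='a': occ=0, LF[0]=C('a')+0=1+0=1
L[1]='b': occ=0, LF[1]=C('b')+0=8+0=8
L[2]='c': occ=0, LF[2]=C('c')+0=13+0=13
L[3]='$': occ=0, LF[3]=C('$')+0=0+0=0
L[4]='d': occ=0, LF[4]=C('d')+0=17+0=17
L[5]='c': occ=1, LF[5]=C('c')+1=13+1=14
L[6]='b': occ=1, LF[6]=C('b')+1=8+1=9
L[7]='d': occ=1, LF[7]=C('d')+1=17+1=18
L[8]='a': occ=1, LF[8]=C('a')+1=1+1=2
L[9]='a': occ=2, LF[9]=C('a')+2=1+2=3
L[10]='c': occ=2, LF[10]=C('c')+2=13+2=15
L[11]='a': occ=3, LF[11]=C('a')+3=1+3=4
L[12]='b': occ=2, LF[12]=C('b')+2=8+2=10
L[13]='a': occ=4, LF[13]=C('a')+4=1+4=5
L[14]='d': occ=2, LF[14]=C('d')+2=17+2=19
L[15]='b': occ=3, LF[15]=C('b')+3=8+3=11
L[16]='a': occ=5, LF[16]=C('a')+5=1+5=6
L[17]='c': occ=3, LF[17]=C('c')+3=13+3=16
L[18]='b': occ=4, LF[18]=C('b')+4=8+4=12
L[19]='a': occ=6, LF[19]=C('a')+6=1+6=7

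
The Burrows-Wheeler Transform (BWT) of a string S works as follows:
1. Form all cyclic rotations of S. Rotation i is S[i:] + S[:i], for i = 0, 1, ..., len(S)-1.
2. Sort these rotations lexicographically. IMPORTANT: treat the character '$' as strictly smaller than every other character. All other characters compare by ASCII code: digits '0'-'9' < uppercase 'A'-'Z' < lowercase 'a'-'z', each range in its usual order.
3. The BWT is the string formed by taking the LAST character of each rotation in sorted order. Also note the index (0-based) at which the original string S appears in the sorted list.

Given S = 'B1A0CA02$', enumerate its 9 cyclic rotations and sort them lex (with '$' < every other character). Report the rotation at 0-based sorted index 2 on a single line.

All 9 rotations (rotation i = S[i:]+S[:i]):
  rot[0] = B1A0CA02$
  rot[1] = 1A0CA02$B
  rot[2] = A0CA02$B1
  rot[3] = 0CA02$B1A
  rot[4] = CA02$B1A0
  rot[5] = A02$B1A0C
  rot[6] = 02$B1A0CA
  rot[7] = 2$B1A0CA0
  rot[8] = $B1A0CA02
Sorted (with $ < everything):
  sorted[0] = $B1A0CA02
  sorted[1] = 02$B1A0CA
  sorted[2] = 0CA02$B1A
  sorted[3] = 1A0CA02$B
  sorted[4] = 2$B1A0CA0
  sorted[5] = A02$B1A0C
  sorted[6] = A0CA02$B1
  sorted[7] = B1A0CA02$
  sorted[8] = CA02$B1A0
sorted[2] = 0CA02$B1A

Answer: 0CA02$B1A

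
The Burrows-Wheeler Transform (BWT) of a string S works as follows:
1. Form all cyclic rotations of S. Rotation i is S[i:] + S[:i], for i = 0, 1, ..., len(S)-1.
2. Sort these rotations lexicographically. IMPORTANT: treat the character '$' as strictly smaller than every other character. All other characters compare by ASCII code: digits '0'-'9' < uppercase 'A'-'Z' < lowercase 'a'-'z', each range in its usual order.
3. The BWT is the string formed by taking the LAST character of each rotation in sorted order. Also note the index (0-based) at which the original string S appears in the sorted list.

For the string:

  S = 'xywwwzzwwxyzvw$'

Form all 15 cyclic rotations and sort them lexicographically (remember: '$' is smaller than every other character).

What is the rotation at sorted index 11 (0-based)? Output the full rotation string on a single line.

Answer: yzvw$xywwwzzwwx

Derivation:
All 15 rotations (rotation i = S[i:]+S[:i]):
  rot[0] = xywwwzzwwxyzvw$
  rot[1] = ywwwzzwwxyzvw$x
  rot[2] = wwwzzwwxyzvw$xy
  rot[3] = wwzzwwxyzvw$xyw
  rot[4] = wzzwwxyzvw$xyww
  rot[5] = zzwwxyzvw$xywww
  rot[6] = zwwxyzvw$xywwwz
  rot[7] = wwxyzvw$xywwwzz
  rot[8] = wxyzvw$xywwwzzw
  rot[9] = xyzvw$xywwwzzww
  rot[10] = yzvw$xywwwzzwwx
  rot[11] = zvw$xywwwzzwwxy
  rot[12] = vw$xywwwzzwwxyz
  rot[13] = w$xywwwzzwwxyzv
  rot[14] = $xywwwzzwwxyzvw
Sorted (with $ < everything):
  sorted[0] = $xywwwzzwwxyzvw
  sorted[1] = vw$xywwwzzwwxyz
  sorted[2] = w$xywwwzzwwxyzv
  sorted[3] = wwwzzwwxyzvw$xy
  sorted[4] = wwxyzvw$xywwwzz
  sorted[5] = wwzzwwxyzvw$xyw
  sorted[6] = wxyzvw$xywwwzzw
  sorted[7] = wzzwwxyzvw$xyww
  sorted[8] = xywwwzzwwxyzvw$
  sorted[9] = xyzvw$xywwwzzww
  sorted[10] = ywwwzzwwxyzvw$x
  sorted[11] = yzvw$xywwwzzwwx
  sorted[12] = zvw$xywwwzzwwxy
  sorted[13] = zwwxyzvw$xywwwz
  sorted[14] = zzwwxyzvw$xywww
sorted[11] = yzvw$xywwwzzwwx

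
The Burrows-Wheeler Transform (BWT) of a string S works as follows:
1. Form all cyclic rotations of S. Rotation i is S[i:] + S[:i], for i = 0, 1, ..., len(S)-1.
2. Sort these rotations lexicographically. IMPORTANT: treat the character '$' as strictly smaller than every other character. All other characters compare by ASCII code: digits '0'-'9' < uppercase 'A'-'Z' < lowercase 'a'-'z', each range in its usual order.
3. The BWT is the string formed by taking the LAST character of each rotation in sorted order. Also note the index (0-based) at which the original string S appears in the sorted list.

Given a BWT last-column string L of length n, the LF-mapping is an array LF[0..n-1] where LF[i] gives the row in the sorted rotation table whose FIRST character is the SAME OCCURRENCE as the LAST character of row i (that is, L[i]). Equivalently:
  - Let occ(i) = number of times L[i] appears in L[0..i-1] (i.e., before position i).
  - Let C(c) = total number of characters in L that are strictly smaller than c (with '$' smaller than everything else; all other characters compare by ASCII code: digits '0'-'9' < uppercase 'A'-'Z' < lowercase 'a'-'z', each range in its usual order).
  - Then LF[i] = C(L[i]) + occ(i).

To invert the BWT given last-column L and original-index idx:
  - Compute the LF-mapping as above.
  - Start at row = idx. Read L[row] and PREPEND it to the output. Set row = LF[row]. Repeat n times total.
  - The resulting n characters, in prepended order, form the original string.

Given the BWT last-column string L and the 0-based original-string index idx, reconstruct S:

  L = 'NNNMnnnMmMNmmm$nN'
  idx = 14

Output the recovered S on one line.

LF mapping: 4 5 6 1 13 14 15 2 9 3 7 10 11 12 0 16 8
Walk LF starting at row 14, prepending L[row]:
  step 1: row=14, L[14]='$', prepend. Next row=LF[14]=0
  step 2: row=0, L[0]='N', prepend. Next row=LF[0]=4
  step 3: row=4, L[4]='n', prepend. Next row=LF[4]=13
  step 4: row=13, L[13]='m', prepend. Next row=LF[13]=12
  step 5: row=12, L[12]='m', prepend. Next row=LF[12]=11
  step 6: row=11, L[11]='m', prepend. Next row=LF[11]=10
  step 7: row=10, L[10]='N', prepend. Next row=LF[10]=7
  step 8: row=7, L[7]='M', prepend. Next row=LF[7]=2
  step 9: row=2, L[2]='N', prepend. Next row=LF[2]=6
  step 10: row=6, L[6]='n', prepend. Next row=LF[6]=15
  step 11: row=15, L[15]='n', prepend. Next row=LF[15]=16
  step 12: row=16, L[16]='N', prepend. Next row=LF[16]=8
  step 13: row=8, L[8]='m', prepend. Next row=LF[8]=9
  step 14: row=9, L[9]='M', prepend. Next row=LF[9]=3
  step 15: row=3, L[3]='M', prepend. Next row=LF[3]=1
  step 16: row=1, L[1]='N', prepend. Next row=LF[1]=5
  step 17: row=5, L[5]='n', prepend. Next row=LF[5]=14
Reversed output: nNMMmNnnNMNmmmnN$

Answer: nNMMmNnnNMNmmmnN$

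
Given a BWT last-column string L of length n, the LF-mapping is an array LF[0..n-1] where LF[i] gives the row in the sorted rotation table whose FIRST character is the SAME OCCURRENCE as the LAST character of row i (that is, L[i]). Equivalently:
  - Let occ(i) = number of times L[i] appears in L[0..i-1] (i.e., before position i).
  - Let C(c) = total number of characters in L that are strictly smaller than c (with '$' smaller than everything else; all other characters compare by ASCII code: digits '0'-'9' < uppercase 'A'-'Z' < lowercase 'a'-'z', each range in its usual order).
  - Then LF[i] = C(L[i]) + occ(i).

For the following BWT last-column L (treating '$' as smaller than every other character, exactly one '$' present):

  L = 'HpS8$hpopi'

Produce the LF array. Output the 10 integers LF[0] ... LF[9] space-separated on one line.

Char counts: '$':1, '8':1, 'H':1, 'S':1, 'h':1, 'i':1, 'o':1, 'p':3
C (first-col start): C('$')=0, C('8')=1, C('H')=2, C('S')=3, C('h')=4, C('i')=5, C('o')=6, C('p')=7
L[0]='H': occ=0, LF[0]=C('H')+0=2+0=2
L[1]='p': occ=0, LF[1]=C('p')+0=7+0=7
L[2]='S': occ=0, LF[2]=C('S')+0=3+0=3
L[3]='8': occ=0, LF[3]=C('8')+0=1+0=1
L[4]='$': occ=0, LF[4]=C('$')+0=0+0=0
L[5]='h': occ=0, LF[5]=C('h')+0=4+0=4
L[6]='p': occ=1, LF[6]=C('p')+1=7+1=8
L[7]='o': occ=0, LF[7]=C('o')+0=6+0=6
L[8]='p': occ=2, LF[8]=C('p')+2=7+2=9
L[9]='i': occ=0, LF[9]=C('i')+0=5+0=5

Answer: 2 7 3 1 0 4 8 6 9 5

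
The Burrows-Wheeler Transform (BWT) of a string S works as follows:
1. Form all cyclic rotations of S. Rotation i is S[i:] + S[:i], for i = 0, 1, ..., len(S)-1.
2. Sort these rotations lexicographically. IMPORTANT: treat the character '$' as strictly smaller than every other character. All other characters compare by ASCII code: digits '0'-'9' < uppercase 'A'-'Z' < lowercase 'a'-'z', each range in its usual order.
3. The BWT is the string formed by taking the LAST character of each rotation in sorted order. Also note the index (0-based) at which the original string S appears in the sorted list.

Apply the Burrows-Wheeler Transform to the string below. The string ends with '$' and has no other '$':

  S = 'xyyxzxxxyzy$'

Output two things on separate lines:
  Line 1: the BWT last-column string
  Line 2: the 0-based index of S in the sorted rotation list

Answer: yzx$xyzyxxxy
3

Derivation:
All 12 rotations (rotation i = S[i:]+S[:i]):
  rot[0] = xyyxzxxxyzy$
  rot[1] = yyxzxxxyzy$x
  rot[2] = yxzxxxyzy$xy
  rot[3] = xzxxxyzy$xyy
  rot[4] = zxxxyzy$xyyx
  rot[5] = xxxyzy$xyyxz
  rot[6] = xxyzy$xyyxzx
  rot[7] = xyzy$xyyxzxx
  rot[8] = yzy$xyyxzxxx
  rot[9] = zy$xyyxzxxxy
  rot[10] = y$xyyxzxxxyz
  rot[11] = $xyyxzxxxyzy
Sorted (with $ < everything):
  sorted[0] = $xyyxzxxxyzy  (last char: 'y')
  sorted[1] = xxxyzy$xyyxz  (last char: 'z')
  sorted[2] = xxyzy$xyyxzx  (last char: 'x')
  sorted[3] = xyyxzxxxyzy$  (last char: '$')
  sorted[4] = xyzy$xyyxzxx  (last char: 'x')
  sorted[5] = xzxxxyzy$xyy  (last char: 'y')
  sorted[6] = y$xyyxzxxxyz  (last char: 'z')
  sorted[7] = yxzxxxyzy$xy  (last char: 'y')
  sorted[8] = yyxzxxxyzy$x  (last char: 'x')
  sorted[9] = yzy$xyyxzxxx  (last char: 'x')
  sorted[10] = zxxxyzy$xyyx  (last char: 'x')
  sorted[11] = zy$xyyxzxxxy  (last char: 'y')
Last column: yzx$xyzyxxxy
Original string S is at sorted index 3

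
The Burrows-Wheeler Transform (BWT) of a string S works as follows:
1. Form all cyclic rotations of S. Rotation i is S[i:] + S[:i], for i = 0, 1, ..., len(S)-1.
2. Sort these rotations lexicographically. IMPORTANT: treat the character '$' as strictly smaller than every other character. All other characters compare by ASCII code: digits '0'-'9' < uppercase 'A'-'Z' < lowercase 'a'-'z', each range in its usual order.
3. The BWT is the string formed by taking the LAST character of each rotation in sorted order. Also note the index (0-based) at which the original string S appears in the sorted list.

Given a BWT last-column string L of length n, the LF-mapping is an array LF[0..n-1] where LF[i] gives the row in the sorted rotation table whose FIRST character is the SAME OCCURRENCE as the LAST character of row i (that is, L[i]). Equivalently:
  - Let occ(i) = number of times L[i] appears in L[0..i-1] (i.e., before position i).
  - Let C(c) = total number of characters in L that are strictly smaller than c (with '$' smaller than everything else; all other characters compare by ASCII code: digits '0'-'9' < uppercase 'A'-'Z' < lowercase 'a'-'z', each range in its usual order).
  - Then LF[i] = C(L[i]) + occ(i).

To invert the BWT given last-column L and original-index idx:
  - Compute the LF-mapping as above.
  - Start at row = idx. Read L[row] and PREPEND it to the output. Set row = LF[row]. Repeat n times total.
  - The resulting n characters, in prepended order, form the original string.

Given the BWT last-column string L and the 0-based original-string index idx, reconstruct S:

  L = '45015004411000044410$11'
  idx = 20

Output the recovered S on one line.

Answer: 4404401501110015000144$

Derivation:
LF mapping: 15 21 1 9 22 2 3 16 17 10 11 4 5 6 7 18 19 20 12 8 0 13 14
Walk LF starting at row 20, prepending L[row]:
  step 1: row=20, L[20]='$', prepend. Next row=LF[20]=0
  step 2: row=0, L[0]='4', prepend. Next row=LF[0]=15
  step 3: row=15, L[15]='4', prepend. Next row=LF[15]=18
  step 4: row=18, L[18]='1', prepend. Next row=LF[18]=12
  step 5: row=12, L[12]='0', prepend. Next row=LF[12]=5
  step 6: row=5, L[5]='0', prepend. Next row=LF[5]=2
  step 7: row=2, L[2]='0', prepend. Next row=LF[2]=1
  step 8: row=1, L[1]='5', prepend. Next row=LF[1]=21
  step 9: row=21, L[21]='1', prepend. Next row=LF[21]=13
  step 10: row=13, L[13]='0', prepend. Next row=LF[13]=6
  step 11: row=6, L[6]='0', prepend. Next row=LF[6]=3
  step 12: row=3, L[3]='1', prepend. Next row=LF[3]=9
  step 13: row=9, L[9]='1', prepend. Next row=LF[9]=10
  step 14: row=10, L[10]='1', prepend. Next row=LF[10]=11
  step 15: row=11, L[11]='0', prepend. Next row=LF[11]=4
  step 16: row=4, L[4]='5', prepend. Next row=LF[4]=22
  step 17: row=22, L[22]='1', prepend. Next row=LF[22]=14
  step 18: row=14, L[14]='0', prepend. Next row=LF[14]=7
  step 19: row=7, L[7]='4', prepend. Next row=LF[7]=16
  step 20: row=16, L[16]='4', prepend. Next row=LF[16]=19
  step 21: row=19, L[19]='0', prepend. Next row=LF[19]=8
  step 22: row=8, L[8]='4', prepend. Next row=LF[8]=17
  step 23: row=17, L[17]='4', prepend. Next row=LF[17]=20
Reversed output: 4404401501110015000144$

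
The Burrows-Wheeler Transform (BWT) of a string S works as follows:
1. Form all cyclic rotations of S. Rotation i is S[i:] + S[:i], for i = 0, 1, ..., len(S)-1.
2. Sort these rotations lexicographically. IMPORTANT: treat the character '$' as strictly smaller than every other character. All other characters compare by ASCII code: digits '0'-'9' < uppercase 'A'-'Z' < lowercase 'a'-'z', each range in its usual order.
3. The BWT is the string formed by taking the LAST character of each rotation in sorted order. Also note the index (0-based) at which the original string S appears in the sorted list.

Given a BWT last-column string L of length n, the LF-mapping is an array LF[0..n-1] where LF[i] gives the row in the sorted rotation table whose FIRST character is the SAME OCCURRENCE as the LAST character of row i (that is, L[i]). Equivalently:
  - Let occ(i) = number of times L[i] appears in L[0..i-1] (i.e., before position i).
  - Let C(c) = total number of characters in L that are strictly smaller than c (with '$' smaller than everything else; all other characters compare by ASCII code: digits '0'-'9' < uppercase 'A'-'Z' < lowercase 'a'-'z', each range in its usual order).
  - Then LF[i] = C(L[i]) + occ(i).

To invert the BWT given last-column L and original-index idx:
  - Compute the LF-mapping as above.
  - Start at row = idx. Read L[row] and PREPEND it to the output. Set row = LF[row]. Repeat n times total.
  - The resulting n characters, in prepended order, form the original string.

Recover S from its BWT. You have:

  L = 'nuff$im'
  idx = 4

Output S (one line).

Answer: muffin$

Derivation:
LF mapping: 5 6 1 2 0 3 4
Walk LF starting at row 4, prepending L[row]:
  step 1: row=4, L[4]='$', prepend. Next row=LF[4]=0
  step 2: row=0, L[0]='n', prepend. Next row=LF[0]=5
  step 3: row=5, L[5]='i', prepend. Next row=LF[5]=3
  step 4: row=3, L[3]='f', prepend. Next row=LF[3]=2
  step 5: row=2, L[2]='f', prepend. Next row=LF[2]=1
  step 6: row=1, L[1]='u', prepend. Next row=LF[1]=6
  step 7: row=6, L[6]='m', prepend. Next row=LF[6]=4
Reversed output: muffin$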